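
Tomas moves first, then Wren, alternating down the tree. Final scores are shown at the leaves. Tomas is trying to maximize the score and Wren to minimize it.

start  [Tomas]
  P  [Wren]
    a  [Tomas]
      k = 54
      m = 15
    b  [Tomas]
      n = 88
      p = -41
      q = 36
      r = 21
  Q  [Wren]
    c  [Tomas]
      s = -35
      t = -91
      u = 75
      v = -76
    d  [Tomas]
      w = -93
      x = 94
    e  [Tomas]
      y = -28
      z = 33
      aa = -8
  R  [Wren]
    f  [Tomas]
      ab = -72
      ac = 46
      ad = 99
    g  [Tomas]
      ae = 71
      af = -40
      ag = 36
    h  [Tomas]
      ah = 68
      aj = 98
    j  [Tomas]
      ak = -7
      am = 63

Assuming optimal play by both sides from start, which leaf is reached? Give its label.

am

a (Tomas): max(54, 15) = 54
b (Tomas): max(88, -41, 36, 21) = 88
P (Wren): min(54, 88) = 54
c (Tomas): max(-35, -91, 75, -76) = 75
d (Tomas): max(-93, 94) = 94
e (Tomas): max(-28, 33, -8) = 33
Q (Wren): min(75, 94, 33) = 33
f (Tomas): max(-72, 46, 99) = 99
g (Tomas): max(71, -40, 36) = 71
h (Tomas): max(68, 98) = 98
j (Tomas): max(-7, 63) = 63
R (Wren): min(99, 71, 98, 63) = 63
start (Tomas): max(54, 33, 63) = 63
At start, Tomas picks R (highest: 63).
At R, Wren picks j (lowest: 63).
At j, Tomas picks am (highest: 63).
Terminal value 63.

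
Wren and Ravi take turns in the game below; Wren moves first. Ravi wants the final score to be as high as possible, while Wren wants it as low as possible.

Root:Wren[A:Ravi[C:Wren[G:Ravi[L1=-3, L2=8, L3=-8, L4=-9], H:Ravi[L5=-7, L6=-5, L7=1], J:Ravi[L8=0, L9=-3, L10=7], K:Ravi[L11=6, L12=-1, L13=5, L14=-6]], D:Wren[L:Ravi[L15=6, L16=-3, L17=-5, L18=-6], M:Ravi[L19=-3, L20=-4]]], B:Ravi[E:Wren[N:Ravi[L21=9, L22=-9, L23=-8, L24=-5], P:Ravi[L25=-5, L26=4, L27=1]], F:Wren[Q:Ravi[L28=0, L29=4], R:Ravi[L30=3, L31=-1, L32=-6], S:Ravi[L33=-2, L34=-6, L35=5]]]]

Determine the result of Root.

1

G (Ravi): max(-3, 8, -8, -9) = 8
H (Ravi): max(-7, -5, 1) = 1
J (Ravi): max(0, -3, 7) = 7
K (Ravi): max(6, -1, 5, -6) = 6
C (Wren): min(8, 1, 7, 6) = 1
L (Ravi): max(6, -3, -5, -6) = 6
M (Ravi): max(-3, -4) = -3
D (Wren): min(6, -3) = -3
A (Ravi): max(1, -3) = 1
N (Ravi): max(9, -9, -8, -5) = 9
P (Ravi): max(-5, 4, 1) = 4
E (Wren): min(9, 4) = 4
Q (Ravi): max(0, 4) = 4
R (Ravi): max(3, -1, -6) = 3
S (Ravi): max(-2, -6, 5) = 5
F (Wren): min(4, 3, 5) = 3
B (Ravi): max(4, 3) = 4
Root (Wren): min(1, 4) = 1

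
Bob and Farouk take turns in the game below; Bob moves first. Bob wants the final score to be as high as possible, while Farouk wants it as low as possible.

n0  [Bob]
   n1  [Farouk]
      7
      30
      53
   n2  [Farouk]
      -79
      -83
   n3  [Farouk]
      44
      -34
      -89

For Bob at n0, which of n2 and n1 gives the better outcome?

n1

n2 (Farouk): min(-79, -83) = -83
n1 (Farouk): min(7, 30, 53) = 7
Bob prefers the higher value; n2=-83, n1=7. n1 is better since 7 > -83.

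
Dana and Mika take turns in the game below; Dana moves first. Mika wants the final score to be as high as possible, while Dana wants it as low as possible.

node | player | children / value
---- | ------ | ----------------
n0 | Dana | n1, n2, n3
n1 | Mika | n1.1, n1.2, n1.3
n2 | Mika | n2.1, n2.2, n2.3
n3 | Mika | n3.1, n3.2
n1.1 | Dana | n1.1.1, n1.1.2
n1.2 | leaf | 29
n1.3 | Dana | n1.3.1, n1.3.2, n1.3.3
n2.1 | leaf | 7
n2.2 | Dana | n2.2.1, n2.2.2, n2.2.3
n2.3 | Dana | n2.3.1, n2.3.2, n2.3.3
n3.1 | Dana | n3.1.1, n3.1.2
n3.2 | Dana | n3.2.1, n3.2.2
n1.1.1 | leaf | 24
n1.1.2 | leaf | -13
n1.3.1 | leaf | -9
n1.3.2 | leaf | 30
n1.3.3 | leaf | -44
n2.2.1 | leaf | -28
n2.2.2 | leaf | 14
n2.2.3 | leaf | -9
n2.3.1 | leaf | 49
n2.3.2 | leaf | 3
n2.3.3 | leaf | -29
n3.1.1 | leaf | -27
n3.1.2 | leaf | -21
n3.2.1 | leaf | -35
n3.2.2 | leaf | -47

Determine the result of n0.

-27

n1.1 (Dana): min(24, -13) = -13
n1.3 (Dana): min(-9, 30, -44) = -44
n1 (Mika): max(-13, 29, -44) = 29
n2.2 (Dana): min(-28, 14, -9) = -28
n2.3 (Dana): min(49, 3, -29) = -29
n2 (Mika): max(7, -28, -29) = 7
n3.1 (Dana): min(-27, -21) = -27
n3.2 (Dana): min(-35, -47) = -47
n3 (Mika): max(-27, -47) = -27
n0 (Dana): min(29, 7, -27) = -27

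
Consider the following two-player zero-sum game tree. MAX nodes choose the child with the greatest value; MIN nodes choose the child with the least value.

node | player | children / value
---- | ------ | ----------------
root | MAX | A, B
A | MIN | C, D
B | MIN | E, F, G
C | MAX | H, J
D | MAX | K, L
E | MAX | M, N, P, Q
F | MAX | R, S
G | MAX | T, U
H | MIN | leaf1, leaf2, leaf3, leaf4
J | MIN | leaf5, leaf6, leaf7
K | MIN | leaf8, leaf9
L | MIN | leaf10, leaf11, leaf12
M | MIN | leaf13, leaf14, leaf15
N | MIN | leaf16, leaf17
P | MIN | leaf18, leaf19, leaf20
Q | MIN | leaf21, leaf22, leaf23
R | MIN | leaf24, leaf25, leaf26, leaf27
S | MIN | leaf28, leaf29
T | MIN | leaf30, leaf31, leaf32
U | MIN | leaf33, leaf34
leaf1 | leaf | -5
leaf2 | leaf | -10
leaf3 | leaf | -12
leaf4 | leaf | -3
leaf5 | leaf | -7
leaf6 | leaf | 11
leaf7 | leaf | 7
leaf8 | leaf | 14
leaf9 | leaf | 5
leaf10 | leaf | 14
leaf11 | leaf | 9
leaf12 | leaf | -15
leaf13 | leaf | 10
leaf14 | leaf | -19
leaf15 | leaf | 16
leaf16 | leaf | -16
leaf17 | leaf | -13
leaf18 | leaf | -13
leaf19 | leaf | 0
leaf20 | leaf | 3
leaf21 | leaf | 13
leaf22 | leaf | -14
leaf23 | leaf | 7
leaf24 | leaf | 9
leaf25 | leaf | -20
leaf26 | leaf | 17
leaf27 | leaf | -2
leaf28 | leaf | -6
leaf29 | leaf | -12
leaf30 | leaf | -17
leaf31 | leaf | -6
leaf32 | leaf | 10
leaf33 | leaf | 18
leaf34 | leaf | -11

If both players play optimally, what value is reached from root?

H (MIN): min(-5, -10, -12, -3) = -12
J (MIN): min(-7, 11, 7) = -7
C (MAX): max(-12, -7) = -7
K (MIN): min(14, 5) = 5
L (MIN): min(14, 9, -15) = -15
D (MAX): max(5, -15) = 5
A (MIN): min(-7, 5) = -7
M (MIN): min(10, -19, 16) = -19
N (MIN): min(-16, -13) = -16
P (MIN): min(-13, 0, 3) = -13
Q (MIN): min(13, -14, 7) = -14
E (MAX): max(-19, -16, -13, -14) = -13
R (MIN): min(9, -20, 17, -2) = -20
S (MIN): min(-6, -12) = -12
F (MAX): max(-20, -12) = -12
T (MIN): min(-17, -6, 10) = -17
U (MIN): min(18, -11) = -11
G (MAX): max(-17, -11) = -11
B (MIN): min(-13, -12, -11) = -13
root (MAX): max(-7, -13) = -7

-7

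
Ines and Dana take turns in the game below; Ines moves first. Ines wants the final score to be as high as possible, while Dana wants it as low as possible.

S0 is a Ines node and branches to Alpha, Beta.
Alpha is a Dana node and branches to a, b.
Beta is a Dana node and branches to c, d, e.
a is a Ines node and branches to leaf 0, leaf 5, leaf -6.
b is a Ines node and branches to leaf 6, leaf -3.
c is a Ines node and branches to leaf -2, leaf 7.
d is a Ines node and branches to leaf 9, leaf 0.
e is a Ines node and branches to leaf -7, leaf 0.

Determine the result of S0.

a (Ines): max(0, 5, -6) = 5
b (Ines): max(6, -3) = 6
Alpha (Dana): min(5, 6) = 5
c (Ines): max(-2, 7) = 7
d (Ines): max(9, 0) = 9
e (Ines): max(-7, 0) = 0
Beta (Dana): min(7, 9, 0) = 0
S0 (Ines): max(5, 0) = 5

5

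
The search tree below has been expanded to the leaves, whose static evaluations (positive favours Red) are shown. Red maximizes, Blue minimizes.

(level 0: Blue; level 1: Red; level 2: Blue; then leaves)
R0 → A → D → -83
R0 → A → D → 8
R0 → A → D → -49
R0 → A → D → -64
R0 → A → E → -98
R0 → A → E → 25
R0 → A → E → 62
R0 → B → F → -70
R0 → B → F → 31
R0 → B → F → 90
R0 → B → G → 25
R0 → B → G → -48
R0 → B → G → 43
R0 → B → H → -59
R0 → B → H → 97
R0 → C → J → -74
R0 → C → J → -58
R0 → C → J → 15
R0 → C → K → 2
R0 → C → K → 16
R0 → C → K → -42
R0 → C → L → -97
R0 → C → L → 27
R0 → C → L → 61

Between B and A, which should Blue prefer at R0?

F (Blue): min(-70, 31, 90) = -70
G (Blue): min(25, -48, 43) = -48
H (Blue): min(-59, 97) = -59
B (Red): max(-70, -48, -59) = -48
D (Blue): min(-83, 8, -49, -64) = -83
E (Blue): min(-98, 25, 62) = -98
A (Red): max(-83, -98) = -83
Blue prefers the lower value; B=-48, A=-83. A is better since -83 < -48.

A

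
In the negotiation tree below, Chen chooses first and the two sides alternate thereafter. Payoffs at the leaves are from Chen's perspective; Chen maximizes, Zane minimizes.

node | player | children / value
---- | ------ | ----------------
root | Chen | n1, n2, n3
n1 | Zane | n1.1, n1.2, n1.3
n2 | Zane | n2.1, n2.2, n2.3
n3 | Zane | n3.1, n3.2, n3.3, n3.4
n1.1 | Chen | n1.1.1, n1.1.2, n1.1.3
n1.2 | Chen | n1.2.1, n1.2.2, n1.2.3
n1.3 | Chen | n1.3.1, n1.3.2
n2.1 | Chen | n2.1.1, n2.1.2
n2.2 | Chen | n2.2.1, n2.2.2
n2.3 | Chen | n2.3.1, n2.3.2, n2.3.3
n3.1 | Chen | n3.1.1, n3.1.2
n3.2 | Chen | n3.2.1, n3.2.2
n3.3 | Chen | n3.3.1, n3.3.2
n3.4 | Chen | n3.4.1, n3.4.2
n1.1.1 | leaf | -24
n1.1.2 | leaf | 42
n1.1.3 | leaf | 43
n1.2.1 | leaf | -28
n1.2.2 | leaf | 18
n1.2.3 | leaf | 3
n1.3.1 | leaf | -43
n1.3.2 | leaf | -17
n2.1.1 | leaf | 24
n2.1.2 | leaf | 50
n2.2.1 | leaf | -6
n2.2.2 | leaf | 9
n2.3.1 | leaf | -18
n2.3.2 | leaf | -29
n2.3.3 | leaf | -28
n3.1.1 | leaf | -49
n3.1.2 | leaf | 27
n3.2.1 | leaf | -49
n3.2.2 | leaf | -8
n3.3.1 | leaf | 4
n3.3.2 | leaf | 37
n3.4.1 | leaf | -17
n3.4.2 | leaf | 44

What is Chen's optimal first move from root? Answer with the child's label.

n3

n1.1 (Chen): max(-24, 42, 43) = 43
n1.2 (Chen): max(-28, 18, 3) = 18
n1.3 (Chen): max(-43, -17) = -17
n1 (Zane): min(43, 18, -17) = -17
n2.1 (Chen): max(24, 50) = 50
n2.2 (Chen): max(-6, 9) = 9
n2.3 (Chen): max(-18, -29, -28) = -18
n2 (Zane): min(50, 9, -18) = -18
n3.1 (Chen): max(-49, 27) = 27
n3.2 (Chen): max(-49, -8) = -8
n3.3 (Chen): max(4, 37) = 37
n3.4 (Chen): max(-17, 44) = 44
n3 (Zane): min(27, -8, 37, 44) = -8
root (Chen): max(-17, -18, -8) = -8
Chen at root wants the highest of {n1=-17, n2=-18, n3=-8}, so chooses n3.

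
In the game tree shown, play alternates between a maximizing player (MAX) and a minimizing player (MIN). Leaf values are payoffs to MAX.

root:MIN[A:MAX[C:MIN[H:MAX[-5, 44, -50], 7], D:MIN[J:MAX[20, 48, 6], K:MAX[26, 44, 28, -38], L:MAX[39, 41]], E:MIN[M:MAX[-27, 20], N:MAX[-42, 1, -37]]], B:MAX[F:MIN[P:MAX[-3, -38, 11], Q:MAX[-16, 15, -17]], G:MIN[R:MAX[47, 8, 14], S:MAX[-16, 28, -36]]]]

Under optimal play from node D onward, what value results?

J (MAX): max(20, 48, 6) = 48
K (MAX): max(26, 44, 28, -38) = 44
L (MAX): max(39, 41) = 41
D (MIN): min(48, 44, 41) = 41

41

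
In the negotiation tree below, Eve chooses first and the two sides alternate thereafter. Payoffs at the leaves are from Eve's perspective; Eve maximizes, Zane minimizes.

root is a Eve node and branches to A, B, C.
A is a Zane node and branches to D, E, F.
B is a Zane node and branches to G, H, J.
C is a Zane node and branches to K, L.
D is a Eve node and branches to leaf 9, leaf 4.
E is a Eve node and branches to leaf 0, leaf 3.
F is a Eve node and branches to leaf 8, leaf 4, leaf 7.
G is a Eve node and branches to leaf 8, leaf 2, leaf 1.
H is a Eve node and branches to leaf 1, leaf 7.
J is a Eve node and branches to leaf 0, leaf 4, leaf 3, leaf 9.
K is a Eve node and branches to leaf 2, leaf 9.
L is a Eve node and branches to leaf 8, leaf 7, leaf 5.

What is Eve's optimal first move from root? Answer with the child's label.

D (Eve): max(9, 4) = 9
E (Eve): max(0, 3) = 3
F (Eve): max(8, 4, 7) = 8
A (Zane): min(9, 3, 8) = 3
G (Eve): max(8, 2, 1) = 8
H (Eve): max(1, 7) = 7
J (Eve): max(0, 4, 3, 9) = 9
B (Zane): min(8, 7, 9) = 7
K (Eve): max(2, 9) = 9
L (Eve): max(8, 7, 5) = 8
C (Zane): min(9, 8) = 8
root (Eve): max(3, 7, 8) = 8
Eve at root wants the highest of {A=3, B=7, C=8}, so chooses C.

C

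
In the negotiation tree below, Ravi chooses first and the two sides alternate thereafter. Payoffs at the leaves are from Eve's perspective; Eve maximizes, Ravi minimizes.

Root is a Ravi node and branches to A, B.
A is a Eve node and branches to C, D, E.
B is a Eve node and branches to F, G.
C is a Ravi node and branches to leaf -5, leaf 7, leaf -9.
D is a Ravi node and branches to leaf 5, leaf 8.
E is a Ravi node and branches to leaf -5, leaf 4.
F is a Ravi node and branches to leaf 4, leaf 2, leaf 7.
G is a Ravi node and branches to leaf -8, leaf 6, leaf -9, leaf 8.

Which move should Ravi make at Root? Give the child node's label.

C (Ravi): min(-5, 7, -9) = -9
D (Ravi): min(5, 8) = 5
E (Ravi): min(-5, 4) = -5
A (Eve): max(-9, 5, -5) = 5
F (Ravi): min(4, 2, 7) = 2
G (Ravi): min(-8, 6, -9, 8) = -9
B (Eve): max(2, -9) = 2
Root (Ravi): min(5, 2) = 2
Ravi at Root wants the lowest of {A=5, B=2}, so chooses B.

B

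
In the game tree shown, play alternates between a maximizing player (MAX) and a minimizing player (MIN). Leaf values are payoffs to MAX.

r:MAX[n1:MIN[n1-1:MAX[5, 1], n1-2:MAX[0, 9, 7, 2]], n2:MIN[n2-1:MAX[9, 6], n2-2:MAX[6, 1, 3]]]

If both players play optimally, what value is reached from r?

n1-1 (MAX): max(5, 1) = 5
n1-2 (MAX): max(0, 9, 7, 2) = 9
n1 (MIN): min(5, 9) = 5
n2-1 (MAX): max(9, 6) = 9
n2-2 (MAX): max(6, 1, 3) = 6
n2 (MIN): min(9, 6) = 6
r (MAX): max(5, 6) = 6

6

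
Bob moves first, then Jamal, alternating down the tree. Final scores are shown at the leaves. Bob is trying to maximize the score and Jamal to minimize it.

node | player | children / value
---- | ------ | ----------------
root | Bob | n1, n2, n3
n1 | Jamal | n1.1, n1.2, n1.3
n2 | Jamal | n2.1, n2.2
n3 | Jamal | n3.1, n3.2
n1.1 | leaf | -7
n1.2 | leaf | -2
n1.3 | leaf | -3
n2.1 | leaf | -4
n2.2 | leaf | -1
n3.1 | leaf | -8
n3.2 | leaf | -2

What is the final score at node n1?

-7

n1 (Jamal): min(-7, -2, -3) = -7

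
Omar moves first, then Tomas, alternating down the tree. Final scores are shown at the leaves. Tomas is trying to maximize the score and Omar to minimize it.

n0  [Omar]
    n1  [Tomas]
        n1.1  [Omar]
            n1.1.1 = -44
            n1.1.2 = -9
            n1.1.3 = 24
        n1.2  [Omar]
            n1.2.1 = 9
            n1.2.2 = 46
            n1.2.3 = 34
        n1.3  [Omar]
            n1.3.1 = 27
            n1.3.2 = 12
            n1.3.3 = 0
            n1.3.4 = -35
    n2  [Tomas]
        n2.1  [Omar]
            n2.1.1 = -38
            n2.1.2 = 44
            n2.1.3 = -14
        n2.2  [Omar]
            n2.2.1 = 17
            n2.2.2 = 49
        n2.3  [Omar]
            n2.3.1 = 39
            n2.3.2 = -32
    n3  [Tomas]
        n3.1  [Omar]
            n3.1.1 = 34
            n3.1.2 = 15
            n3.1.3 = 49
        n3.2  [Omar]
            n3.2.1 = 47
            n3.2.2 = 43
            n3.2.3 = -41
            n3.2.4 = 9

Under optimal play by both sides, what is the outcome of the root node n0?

n1.1 (Omar): min(-44, -9, 24) = -44
n1.2 (Omar): min(9, 46, 34) = 9
n1.3 (Omar): min(27, 12, 0, -35) = -35
n1 (Tomas): max(-44, 9, -35) = 9
n2.1 (Omar): min(-38, 44, -14) = -38
n2.2 (Omar): min(17, 49) = 17
n2.3 (Omar): min(39, -32) = -32
n2 (Tomas): max(-38, 17, -32) = 17
n3.1 (Omar): min(34, 15, 49) = 15
n3.2 (Omar): min(47, 43, -41, 9) = -41
n3 (Tomas): max(15, -41) = 15
n0 (Omar): min(9, 17, 15) = 9

9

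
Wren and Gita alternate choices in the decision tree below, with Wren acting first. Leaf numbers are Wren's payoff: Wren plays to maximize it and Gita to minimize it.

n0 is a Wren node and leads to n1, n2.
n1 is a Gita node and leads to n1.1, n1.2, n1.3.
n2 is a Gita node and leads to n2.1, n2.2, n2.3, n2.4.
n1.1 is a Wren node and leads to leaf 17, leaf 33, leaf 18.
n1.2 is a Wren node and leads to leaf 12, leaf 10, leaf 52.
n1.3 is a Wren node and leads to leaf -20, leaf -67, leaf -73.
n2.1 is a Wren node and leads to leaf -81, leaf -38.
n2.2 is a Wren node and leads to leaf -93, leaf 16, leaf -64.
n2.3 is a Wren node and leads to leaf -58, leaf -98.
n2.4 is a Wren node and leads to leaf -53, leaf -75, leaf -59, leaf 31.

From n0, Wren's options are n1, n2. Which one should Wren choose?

n1.1 (Wren): max(17, 33, 18) = 33
n1.2 (Wren): max(12, 10, 52) = 52
n1.3 (Wren): max(-20, -67, -73) = -20
n1 (Gita): min(33, 52, -20) = -20
n2.1 (Wren): max(-81, -38) = -38
n2.2 (Wren): max(-93, 16, -64) = 16
n2.3 (Wren): max(-58, -98) = -58
n2.4 (Wren): max(-53, -75, -59, 31) = 31
n2 (Gita): min(-38, 16, -58, 31) = -58
n0 (Wren): max(-20, -58) = -20
Wren at n0 wants the highest of {n1=-20, n2=-58}, so chooses n1.

n1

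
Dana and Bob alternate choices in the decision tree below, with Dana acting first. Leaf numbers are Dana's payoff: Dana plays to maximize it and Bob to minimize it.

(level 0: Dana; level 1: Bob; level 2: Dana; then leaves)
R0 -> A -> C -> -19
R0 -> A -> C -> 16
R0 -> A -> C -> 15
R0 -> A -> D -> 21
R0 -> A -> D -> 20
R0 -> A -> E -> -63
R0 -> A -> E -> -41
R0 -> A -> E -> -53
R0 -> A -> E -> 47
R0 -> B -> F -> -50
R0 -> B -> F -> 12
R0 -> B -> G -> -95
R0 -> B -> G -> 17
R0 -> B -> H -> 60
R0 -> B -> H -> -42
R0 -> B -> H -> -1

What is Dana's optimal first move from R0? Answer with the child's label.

A

C (Dana): max(-19, 16, 15) = 16
D (Dana): max(21, 20) = 21
E (Dana): max(-63, -41, -53, 47) = 47
A (Bob): min(16, 21, 47) = 16
F (Dana): max(-50, 12) = 12
G (Dana): max(-95, 17) = 17
H (Dana): max(60, -42, -1) = 60
B (Bob): min(12, 17, 60) = 12
R0 (Dana): max(16, 12) = 16
Dana at R0 wants the highest of {A=16, B=12}, so chooses A.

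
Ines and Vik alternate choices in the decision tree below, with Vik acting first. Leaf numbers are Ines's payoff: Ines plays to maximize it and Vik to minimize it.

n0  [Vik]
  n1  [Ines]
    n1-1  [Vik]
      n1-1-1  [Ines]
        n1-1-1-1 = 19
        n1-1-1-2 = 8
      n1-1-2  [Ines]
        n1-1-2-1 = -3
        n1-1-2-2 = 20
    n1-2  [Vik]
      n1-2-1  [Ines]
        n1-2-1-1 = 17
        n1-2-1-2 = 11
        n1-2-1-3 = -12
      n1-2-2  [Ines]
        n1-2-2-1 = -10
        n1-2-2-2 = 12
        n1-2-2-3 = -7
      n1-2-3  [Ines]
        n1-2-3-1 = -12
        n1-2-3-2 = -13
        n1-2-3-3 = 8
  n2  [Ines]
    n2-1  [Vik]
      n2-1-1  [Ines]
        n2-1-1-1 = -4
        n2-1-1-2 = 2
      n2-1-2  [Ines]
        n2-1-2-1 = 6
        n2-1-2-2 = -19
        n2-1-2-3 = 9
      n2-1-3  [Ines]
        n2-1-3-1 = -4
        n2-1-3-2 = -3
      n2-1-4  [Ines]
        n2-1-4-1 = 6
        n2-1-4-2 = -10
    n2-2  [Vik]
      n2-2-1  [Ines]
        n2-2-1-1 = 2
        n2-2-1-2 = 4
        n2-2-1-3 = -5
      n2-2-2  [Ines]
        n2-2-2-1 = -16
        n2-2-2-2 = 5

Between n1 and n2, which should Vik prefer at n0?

n2

n1-1-1 (Ines): max(19, 8) = 19
n1-1-2 (Ines): max(-3, 20) = 20
n1-1 (Vik): min(19, 20) = 19
n1-2-1 (Ines): max(17, 11, -12) = 17
n1-2-2 (Ines): max(-10, 12, -7) = 12
n1-2-3 (Ines): max(-12, -13, 8) = 8
n1-2 (Vik): min(17, 12, 8) = 8
n1 (Ines): max(19, 8) = 19
n2-1-1 (Ines): max(-4, 2) = 2
n2-1-2 (Ines): max(6, -19, 9) = 9
n2-1-3 (Ines): max(-4, -3) = -3
n2-1-4 (Ines): max(6, -10) = 6
n2-1 (Vik): min(2, 9, -3, 6) = -3
n2-2-1 (Ines): max(2, 4, -5) = 4
n2-2-2 (Ines): max(-16, 5) = 5
n2-2 (Vik): min(4, 5) = 4
n2 (Ines): max(-3, 4) = 4
Vik prefers the lower value; n1=19, n2=4. n2 is better since 4 < 19.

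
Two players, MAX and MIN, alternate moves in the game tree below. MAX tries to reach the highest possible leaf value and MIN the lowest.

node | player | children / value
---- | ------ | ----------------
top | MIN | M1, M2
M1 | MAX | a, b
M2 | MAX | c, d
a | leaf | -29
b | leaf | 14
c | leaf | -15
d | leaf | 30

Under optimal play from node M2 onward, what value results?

30

M2 (MAX): max(-15, 30) = 30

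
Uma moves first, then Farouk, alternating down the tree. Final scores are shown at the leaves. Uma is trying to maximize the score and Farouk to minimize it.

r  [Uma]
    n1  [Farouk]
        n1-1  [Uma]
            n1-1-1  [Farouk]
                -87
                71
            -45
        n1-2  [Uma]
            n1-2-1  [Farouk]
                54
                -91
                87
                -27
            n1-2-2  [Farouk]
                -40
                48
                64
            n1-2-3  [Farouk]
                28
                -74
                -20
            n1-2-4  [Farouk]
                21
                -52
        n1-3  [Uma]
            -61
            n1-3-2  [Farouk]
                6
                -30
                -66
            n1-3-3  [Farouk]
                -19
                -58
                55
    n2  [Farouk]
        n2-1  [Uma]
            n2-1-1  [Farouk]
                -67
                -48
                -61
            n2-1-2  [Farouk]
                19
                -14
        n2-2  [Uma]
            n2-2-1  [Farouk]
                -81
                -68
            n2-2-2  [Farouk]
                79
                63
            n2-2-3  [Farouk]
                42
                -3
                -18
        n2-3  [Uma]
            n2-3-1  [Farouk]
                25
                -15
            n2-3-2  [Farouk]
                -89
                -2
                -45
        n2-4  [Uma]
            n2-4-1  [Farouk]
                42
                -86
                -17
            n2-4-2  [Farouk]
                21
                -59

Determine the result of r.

n1-1-1 (Farouk): min(-87, 71) = -87
n1-1 (Uma): max(-87, -45) = -45
n1-2-1 (Farouk): min(54, -91, 87, -27) = -91
n1-2-2 (Farouk): min(-40, 48, 64) = -40
n1-2-3 (Farouk): min(28, -74, -20) = -74
n1-2-4 (Farouk): min(21, -52) = -52
n1-2 (Uma): max(-91, -40, -74, -52) = -40
n1-3-2 (Farouk): min(6, -30, -66) = -66
n1-3-3 (Farouk): min(-19, -58, 55) = -58
n1-3 (Uma): max(-61, -66, -58) = -58
n1 (Farouk): min(-45, -40, -58) = -58
n2-1-1 (Farouk): min(-67, -48, -61) = -67
n2-1-2 (Farouk): min(19, -14) = -14
n2-1 (Uma): max(-67, -14) = -14
n2-2-1 (Farouk): min(-81, -68) = -81
n2-2-2 (Farouk): min(79, 63) = 63
n2-2-3 (Farouk): min(42, -3, -18) = -18
n2-2 (Uma): max(-81, 63, -18) = 63
n2-3-1 (Farouk): min(25, -15) = -15
n2-3-2 (Farouk): min(-89, -2, -45) = -89
n2-3 (Uma): max(-15, -89) = -15
n2-4-1 (Farouk): min(42, -86, -17) = -86
n2-4-2 (Farouk): min(21, -59) = -59
n2-4 (Uma): max(-86, -59) = -59
n2 (Farouk): min(-14, 63, -15, -59) = -59
r (Uma): max(-58, -59) = -58

-58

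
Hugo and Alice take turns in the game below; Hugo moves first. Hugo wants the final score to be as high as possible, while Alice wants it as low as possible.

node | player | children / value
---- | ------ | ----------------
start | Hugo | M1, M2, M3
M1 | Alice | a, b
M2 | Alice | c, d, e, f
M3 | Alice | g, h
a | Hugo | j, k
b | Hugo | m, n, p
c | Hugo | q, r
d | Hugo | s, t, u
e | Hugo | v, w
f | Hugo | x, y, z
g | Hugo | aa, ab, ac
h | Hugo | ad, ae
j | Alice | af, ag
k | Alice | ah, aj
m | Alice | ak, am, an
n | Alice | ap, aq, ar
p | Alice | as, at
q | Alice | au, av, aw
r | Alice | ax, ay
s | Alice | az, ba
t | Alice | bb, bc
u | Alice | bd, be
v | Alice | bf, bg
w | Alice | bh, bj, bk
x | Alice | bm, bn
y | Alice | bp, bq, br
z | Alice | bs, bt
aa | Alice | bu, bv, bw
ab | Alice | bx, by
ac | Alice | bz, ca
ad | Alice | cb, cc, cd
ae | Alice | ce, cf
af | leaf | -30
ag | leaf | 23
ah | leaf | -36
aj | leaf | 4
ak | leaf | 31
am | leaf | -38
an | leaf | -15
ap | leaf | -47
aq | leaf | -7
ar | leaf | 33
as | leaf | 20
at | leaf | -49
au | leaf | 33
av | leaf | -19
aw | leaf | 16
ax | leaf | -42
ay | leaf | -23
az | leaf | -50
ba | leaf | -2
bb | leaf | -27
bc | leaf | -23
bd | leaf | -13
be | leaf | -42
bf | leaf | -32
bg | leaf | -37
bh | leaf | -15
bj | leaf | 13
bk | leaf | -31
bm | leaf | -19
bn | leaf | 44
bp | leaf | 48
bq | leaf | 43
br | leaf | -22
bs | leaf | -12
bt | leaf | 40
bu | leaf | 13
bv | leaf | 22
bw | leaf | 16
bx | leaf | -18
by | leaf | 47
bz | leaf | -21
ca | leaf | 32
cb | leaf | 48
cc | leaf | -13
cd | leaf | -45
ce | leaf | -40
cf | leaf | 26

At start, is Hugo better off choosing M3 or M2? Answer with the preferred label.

M2

aa (Alice): min(13, 22, 16) = 13
ab (Alice): min(-18, 47) = -18
ac (Alice): min(-21, 32) = -21
g (Hugo): max(13, -18, -21) = 13
ad (Alice): min(48, -13, -45) = -45
ae (Alice): min(-40, 26) = -40
h (Hugo): max(-45, -40) = -40
M3 (Alice): min(13, -40) = -40
q (Alice): min(33, -19, 16) = -19
r (Alice): min(-42, -23) = -42
c (Hugo): max(-19, -42) = -19
s (Alice): min(-50, -2) = -50
t (Alice): min(-27, -23) = -27
u (Alice): min(-13, -42) = -42
d (Hugo): max(-50, -27, -42) = -27
v (Alice): min(-32, -37) = -37
w (Alice): min(-15, 13, -31) = -31
e (Hugo): max(-37, -31) = -31
x (Alice): min(-19, 44) = -19
y (Alice): min(48, 43, -22) = -22
z (Alice): min(-12, 40) = -12
f (Hugo): max(-19, -22, -12) = -12
M2 (Alice): min(-19, -27, -31, -12) = -31
Hugo prefers the higher value; M3=-40, M2=-31. M2 is better since -31 > -40.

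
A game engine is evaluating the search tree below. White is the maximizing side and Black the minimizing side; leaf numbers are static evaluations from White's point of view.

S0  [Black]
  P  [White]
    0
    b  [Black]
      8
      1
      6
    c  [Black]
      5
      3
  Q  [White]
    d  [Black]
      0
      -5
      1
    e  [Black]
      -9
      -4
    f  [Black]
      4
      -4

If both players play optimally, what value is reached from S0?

b (Black): min(8, 1, 6) = 1
c (Black): min(5, 3) = 3
P (White): max(0, 1, 3) = 3
d (Black): min(0, -5, 1) = -5
e (Black): min(-9, -4) = -9
f (Black): min(4, -4) = -4
Q (White): max(-5, -9, -4) = -4
S0 (Black): min(3, -4) = -4

-4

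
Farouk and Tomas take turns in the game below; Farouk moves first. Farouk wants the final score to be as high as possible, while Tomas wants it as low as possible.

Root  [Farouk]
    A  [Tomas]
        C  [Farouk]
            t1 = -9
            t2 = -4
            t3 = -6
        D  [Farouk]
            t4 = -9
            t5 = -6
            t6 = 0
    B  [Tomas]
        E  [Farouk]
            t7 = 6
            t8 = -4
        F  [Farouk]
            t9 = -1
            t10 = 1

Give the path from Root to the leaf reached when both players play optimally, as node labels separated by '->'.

Root -> B -> F -> t10

C (Farouk): max(-9, -4, -6) = -4
D (Farouk): max(-9, -6, 0) = 0
A (Tomas): min(-4, 0) = -4
E (Farouk): max(6, -4) = 6
F (Farouk): max(-1, 1) = 1
B (Tomas): min(6, 1) = 1
Root (Farouk): max(-4, 1) = 1
At Root, Farouk picks B (highest: 1).
At B, Tomas picks F (lowest: 1).
At F, Farouk picks t10 (highest: 1).
Terminal value 1.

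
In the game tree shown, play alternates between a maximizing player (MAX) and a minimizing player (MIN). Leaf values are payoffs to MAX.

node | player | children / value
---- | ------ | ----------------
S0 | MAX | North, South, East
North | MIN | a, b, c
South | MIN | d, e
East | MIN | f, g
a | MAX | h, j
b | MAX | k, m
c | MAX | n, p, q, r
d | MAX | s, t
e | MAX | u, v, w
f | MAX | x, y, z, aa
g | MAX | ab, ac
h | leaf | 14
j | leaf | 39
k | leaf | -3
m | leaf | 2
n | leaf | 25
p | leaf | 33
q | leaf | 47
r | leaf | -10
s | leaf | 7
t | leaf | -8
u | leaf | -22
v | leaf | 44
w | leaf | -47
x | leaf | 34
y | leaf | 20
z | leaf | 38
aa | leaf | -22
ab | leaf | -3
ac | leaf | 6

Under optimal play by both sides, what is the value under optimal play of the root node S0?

7

a (MAX): max(14, 39) = 39
b (MAX): max(-3, 2) = 2
c (MAX): max(25, 33, 47, -10) = 47
North (MIN): min(39, 2, 47) = 2
d (MAX): max(7, -8) = 7
e (MAX): max(-22, 44, -47) = 44
South (MIN): min(7, 44) = 7
f (MAX): max(34, 20, 38, -22) = 38
g (MAX): max(-3, 6) = 6
East (MIN): min(38, 6) = 6
S0 (MAX): max(2, 7, 6) = 7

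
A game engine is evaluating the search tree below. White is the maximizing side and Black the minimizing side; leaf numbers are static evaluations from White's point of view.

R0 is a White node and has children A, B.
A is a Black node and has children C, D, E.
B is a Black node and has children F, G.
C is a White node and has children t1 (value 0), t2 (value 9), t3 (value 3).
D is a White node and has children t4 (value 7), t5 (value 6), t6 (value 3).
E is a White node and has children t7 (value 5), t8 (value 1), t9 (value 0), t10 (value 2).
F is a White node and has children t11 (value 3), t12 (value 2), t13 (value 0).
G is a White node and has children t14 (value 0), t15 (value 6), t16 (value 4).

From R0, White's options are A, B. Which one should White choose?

A

C (White): max(0, 9, 3) = 9
D (White): max(7, 6, 3) = 7
E (White): max(5, 1, 0, 2) = 5
A (Black): min(9, 7, 5) = 5
F (White): max(3, 2, 0) = 3
G (White): max(0, 6, 4) = 6
B (Black): min(3, 6) = 3
R0 (White): max(5, 3) = 5
White at R0 wants the highest of {A=5, B=3}, so chooses A.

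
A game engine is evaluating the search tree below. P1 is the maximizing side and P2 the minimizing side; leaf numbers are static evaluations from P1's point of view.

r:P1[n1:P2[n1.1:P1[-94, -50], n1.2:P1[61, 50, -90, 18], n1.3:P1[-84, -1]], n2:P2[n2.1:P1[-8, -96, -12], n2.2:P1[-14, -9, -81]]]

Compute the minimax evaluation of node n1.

-50

n1.1 (P1): max(-94, -50) = -50
n1.2 (P1): max(61, 50, -90, 18) = 61
n1.3 (P1): max(-84, -1) = -1
n1 (P2): min(-50, 61, -1) = -50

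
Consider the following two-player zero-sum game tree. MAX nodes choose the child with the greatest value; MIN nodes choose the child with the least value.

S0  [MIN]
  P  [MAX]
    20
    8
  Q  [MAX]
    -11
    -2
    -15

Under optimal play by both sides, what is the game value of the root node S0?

P (MAX): max(20, 8) = 20
Q (MAX): max(-11, -2, -15) = -2
S0 (MIN): min(20, -2) = -2

-2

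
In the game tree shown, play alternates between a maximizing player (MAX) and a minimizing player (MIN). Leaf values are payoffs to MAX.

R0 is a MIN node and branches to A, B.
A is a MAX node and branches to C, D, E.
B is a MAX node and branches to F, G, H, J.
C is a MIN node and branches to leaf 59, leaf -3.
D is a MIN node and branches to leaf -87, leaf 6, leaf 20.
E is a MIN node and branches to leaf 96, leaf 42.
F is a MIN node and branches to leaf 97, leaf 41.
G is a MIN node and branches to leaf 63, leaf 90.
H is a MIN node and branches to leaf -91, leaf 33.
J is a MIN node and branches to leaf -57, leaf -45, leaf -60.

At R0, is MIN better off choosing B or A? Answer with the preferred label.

F (MIN): min(97, 41) = 41
G (MIN): min(63, 90) = 63
H (MIN): min(-91, 33) = -91
J (MIN): min(-57, -45, -60) = -60
B (MAX): max(41, 63, -91, -60) = 63
C (MIN): min(59, -3) = -3
D (MIN): min(-87, 6, 20) = -87
E (MIN): min(96, 42) = 42
A (MAX): max(-3, -87, 42) = 42
MIN prefers the lower value; B=63, A=42. A is better since 42 < 63.

A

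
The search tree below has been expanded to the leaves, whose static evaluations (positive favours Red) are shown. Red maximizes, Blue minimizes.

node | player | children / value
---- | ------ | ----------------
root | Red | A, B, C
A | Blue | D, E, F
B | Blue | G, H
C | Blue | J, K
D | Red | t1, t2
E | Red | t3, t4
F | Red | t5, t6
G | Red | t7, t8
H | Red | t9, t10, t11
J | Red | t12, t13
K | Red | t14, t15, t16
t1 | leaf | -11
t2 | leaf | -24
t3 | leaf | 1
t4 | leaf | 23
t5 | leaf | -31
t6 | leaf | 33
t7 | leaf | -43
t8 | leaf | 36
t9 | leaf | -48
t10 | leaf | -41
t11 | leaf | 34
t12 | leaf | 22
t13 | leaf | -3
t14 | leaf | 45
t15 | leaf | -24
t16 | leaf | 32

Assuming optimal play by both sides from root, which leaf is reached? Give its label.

D (Red): max(-11, -24) = -11
E (Red): max(1, 23) = 23
F (Red): max(-31, 33) = 33
A (Blue): min(-11, 23, 33) = -11
G (Red): max(-43, 36) = 36
H (Red): max(-48, -41, 34) = 34
B (Blue): min(36, 34) = 34
J (Red): max(22, -3) = 22
K (Red): max(45, -24, 32) = 45
C (Blue): min(22, 45) = 22
root (Red): max(-11, 34, 22) = 34
At root, Red picks B (highest: 34).
At B, Blue picks H (lowest: 34).
At H, Red picks t11 (highest: 34).
Terminal value 34.

t11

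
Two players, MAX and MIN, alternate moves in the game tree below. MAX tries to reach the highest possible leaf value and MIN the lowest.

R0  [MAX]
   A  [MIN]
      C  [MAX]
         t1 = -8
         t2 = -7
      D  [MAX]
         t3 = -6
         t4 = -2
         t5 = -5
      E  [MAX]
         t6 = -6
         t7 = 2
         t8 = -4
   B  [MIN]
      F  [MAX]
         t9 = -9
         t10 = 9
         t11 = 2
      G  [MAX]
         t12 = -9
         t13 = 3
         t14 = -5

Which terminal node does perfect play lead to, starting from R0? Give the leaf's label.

C (MAX): max(-8, -7) = -7
D (MAX): max(-6, -2, -5) = -2
E (MAX): max(-6, 2, -4) = 2
A (MIN): min(-7, -2, 2) = -7
F (MAX): max(-9, 9, 2) = 9
G (MAX): max(-9, 3, -5) = 3
B (MIN): min(9, 3) = 3
R0 (MAX): max(-7, 3) = 3
At R0, MAX picks B (highest: 3).
At B, MIN picks G (lowest: 3).
At G, MAX picks t13 (highest: 3).
Terminal value 3.

t13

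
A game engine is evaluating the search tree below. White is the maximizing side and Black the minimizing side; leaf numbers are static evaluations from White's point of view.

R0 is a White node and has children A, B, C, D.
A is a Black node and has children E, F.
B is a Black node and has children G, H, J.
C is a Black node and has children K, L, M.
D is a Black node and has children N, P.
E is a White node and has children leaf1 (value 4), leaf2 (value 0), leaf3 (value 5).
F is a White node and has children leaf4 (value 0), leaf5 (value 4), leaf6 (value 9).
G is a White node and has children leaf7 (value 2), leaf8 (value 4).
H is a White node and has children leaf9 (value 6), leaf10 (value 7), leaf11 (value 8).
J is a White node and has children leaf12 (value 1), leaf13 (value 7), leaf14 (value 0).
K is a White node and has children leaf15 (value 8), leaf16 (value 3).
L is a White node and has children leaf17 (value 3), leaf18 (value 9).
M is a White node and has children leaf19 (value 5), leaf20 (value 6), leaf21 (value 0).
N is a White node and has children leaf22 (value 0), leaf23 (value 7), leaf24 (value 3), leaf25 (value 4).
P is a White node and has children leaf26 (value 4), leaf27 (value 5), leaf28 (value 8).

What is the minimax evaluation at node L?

9

L (White): max(3, 9) = 9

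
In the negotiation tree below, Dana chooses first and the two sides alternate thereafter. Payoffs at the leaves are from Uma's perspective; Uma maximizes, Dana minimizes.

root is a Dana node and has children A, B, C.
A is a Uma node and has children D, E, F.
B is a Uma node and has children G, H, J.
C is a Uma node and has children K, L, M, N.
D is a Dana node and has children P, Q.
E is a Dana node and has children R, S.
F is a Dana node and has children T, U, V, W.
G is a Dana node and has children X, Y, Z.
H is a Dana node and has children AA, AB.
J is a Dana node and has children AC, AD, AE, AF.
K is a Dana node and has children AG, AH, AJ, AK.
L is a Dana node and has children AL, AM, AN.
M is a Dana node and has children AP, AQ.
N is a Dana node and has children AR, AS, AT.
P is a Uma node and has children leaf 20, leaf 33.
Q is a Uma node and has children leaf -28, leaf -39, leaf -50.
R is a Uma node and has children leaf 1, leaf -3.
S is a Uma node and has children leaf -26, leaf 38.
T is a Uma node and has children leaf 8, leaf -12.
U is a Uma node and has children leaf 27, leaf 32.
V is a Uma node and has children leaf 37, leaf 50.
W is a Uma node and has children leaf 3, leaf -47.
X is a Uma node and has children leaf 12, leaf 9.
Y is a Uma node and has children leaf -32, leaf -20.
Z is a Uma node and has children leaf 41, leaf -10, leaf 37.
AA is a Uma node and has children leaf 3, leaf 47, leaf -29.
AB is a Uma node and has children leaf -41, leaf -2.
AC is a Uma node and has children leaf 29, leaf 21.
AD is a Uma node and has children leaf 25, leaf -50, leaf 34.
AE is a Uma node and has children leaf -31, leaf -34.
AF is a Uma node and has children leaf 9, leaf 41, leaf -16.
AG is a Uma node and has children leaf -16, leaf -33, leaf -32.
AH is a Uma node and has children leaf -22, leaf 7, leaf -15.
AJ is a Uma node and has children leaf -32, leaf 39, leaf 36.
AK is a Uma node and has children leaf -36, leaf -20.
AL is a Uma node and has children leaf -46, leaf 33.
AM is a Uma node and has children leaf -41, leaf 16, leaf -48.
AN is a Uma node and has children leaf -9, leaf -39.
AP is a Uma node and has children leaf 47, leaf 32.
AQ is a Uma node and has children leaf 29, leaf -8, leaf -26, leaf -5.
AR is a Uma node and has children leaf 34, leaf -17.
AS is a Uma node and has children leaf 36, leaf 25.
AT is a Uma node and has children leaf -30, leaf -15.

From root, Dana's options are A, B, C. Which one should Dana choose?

B

P (Uma): max(20, 33) = 33
Q (Uma): max(-28, -39, -50) = -28
D (Dana): min(33, -28) = -28
R (Uma): max(1, -3) = 1
S (Uma): max(-26, 38) = 38
E (Dana): min(1, 38) = 1
T (Uma): max(8, -12) = 8
U (Uma): max(27, 32) = 32
V (Uma): max(37, 50) = 50
W (Uma): max(3, -47) = 3
F (Dana): min(8, 32, 50, 3) = 3
A (Uma): max(-28, 1, 3) = 3
X (Uma): max(12, 9) = 12
Y (Uma): max(-32, -20) = -20
Z (Uma): max(41, -10, 37) = 41
G (Dana): min(12, -20, 41) = -20
AA (Uma): max(3, 47, -29) = 47
AB (Uma): max(-41, -2) = -2
H (Dana): min(47, -2) = -2
AC (Uma): max(29, 21) = 29
AD (Uma): max(25, -50, 34) = 34
AE (Uma): max(-31, -34) = -31
AF (Uma): max(9, 41, -16) = 41
J (Dana): min(29, 34, -31, 41) = -31
B (Uma): max(-20, -2, -31) = -2
AG (Uma): max(-16, -33, -32) = -16
AH (Uma): max(-22, 7, -15) = 7
AJ (Uma): max(-32, 39, 36) = 39
AK (Uma): max(-36, -20) = -20
K (Dana): min(-16, 7, 39, -20) = -20
AL (Uma): max(-46, 33) = 33
AM (Uma): max(-41, 16, -48) = 16
AN (Uma): max(-9, -39) = -9
L (Dana): min(33, 16, -9) = -9
AP (Uma): max(47, 32) = 47
AQ (Uma): max(29, -8, -26, -5) = 29
M (Dana): min(47, 29) = 29
AR (Uma): max(34, -17) = 34
AS (Uma): max(36, 25) = 36
AT (Uma): max(-30, -15) = -15
N (Dana): min(34, 36, -15) = -15
C (Uma): max(-20, -9, 29, -15) = 29
root (Dana): min(3, -2, 29) = -2
Dana at root wants the lowest of {A=3, B=-2, C=29}, so chooses B.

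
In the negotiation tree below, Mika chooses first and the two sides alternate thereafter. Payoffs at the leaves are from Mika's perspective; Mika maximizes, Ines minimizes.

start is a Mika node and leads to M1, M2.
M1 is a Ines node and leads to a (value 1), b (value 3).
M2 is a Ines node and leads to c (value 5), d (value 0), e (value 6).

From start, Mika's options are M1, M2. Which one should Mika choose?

M1

M1 (Ines): min(1, 3) = 1
M2 (Ines): min(5, 0, 6) = 0
start (Mika): max(1, 0) = 1
Mika at start wants the highest of {M1=1, M2=0}, so chooses M1.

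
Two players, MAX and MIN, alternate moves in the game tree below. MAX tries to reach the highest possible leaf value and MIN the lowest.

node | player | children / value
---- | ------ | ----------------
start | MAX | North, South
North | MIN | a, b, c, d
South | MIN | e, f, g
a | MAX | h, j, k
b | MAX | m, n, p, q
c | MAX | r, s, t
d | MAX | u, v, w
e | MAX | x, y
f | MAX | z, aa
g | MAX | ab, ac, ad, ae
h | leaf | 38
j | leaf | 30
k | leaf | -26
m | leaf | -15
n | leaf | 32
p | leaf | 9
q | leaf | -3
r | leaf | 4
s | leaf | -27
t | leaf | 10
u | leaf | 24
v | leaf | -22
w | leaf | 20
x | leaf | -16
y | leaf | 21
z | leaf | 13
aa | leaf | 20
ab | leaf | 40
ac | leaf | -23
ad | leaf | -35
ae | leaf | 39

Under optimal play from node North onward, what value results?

10

a (MAX): max(38, 30, -26) = 38
b (MAX): max(-15, 32, 9, -3) = 32
c (MAX): max(4, -27, 10) = 10
d (MAX): max(24, -22, 20) = 24
North (MIN): min(38, 32, 10, 24) = 10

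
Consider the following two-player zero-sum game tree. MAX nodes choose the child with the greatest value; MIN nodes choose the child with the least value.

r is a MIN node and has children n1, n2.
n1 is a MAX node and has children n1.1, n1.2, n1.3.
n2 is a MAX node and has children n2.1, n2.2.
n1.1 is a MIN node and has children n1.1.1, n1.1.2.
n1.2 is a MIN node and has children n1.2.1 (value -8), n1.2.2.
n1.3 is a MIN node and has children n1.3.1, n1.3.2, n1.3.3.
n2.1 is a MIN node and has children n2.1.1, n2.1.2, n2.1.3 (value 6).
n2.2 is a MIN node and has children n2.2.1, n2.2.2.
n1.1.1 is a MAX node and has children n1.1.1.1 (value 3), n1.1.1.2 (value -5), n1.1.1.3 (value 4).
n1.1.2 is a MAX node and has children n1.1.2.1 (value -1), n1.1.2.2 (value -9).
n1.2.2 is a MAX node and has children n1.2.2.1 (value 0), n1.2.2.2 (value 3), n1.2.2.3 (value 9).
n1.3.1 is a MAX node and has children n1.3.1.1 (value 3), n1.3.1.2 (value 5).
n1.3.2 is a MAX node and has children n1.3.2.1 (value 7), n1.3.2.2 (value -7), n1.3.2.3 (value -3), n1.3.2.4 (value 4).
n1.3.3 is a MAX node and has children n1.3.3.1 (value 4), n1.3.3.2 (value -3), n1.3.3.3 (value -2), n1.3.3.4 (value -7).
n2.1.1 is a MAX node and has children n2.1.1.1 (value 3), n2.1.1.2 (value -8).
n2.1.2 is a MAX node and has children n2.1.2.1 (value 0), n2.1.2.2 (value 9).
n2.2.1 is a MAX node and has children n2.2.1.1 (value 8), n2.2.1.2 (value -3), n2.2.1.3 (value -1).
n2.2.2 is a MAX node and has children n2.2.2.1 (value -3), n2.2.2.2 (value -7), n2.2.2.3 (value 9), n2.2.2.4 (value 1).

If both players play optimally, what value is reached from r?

n1.1.1 (MAX): max(3, -5, 4) = 4
n1.1.2 (MAX): max(-1, -9) = -1
n1.1 (MIN): min(4, -1) = -1
n1.2.2 (MAX): max(0, 3, 9) = 9
n1.2 (MIN): min(-8, 9) = -8
n1.3.1 (MAX): max(3, 5) = 5
n1.3.2 (MAX): max(7, -7, -3, 4) = 7
n1.3.3 (MAX): max(4, -3, -2, -7) = 4
n1.3 (MIN): min(5, 7, 4) = 4
n1 (MAX): max(-1, -8, 4) = 4
n2.1.1 (MAX): max(3, -8) = 3
n2.1.2 (MAX): max(0, 9) = 9
n2.1 (MIN): min(3, 9, 6) = 3
n2.2.1 (MAX): max(8, -3, -1) = 8
n2.2.2 (MAX): max(-3, -7, 9, 1) = 9
n2.2 (MIN): min(8, 9) = 8
n2 (MAX): max(3, 8) = 8
r (MIN): min(4, 8) = 4

4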